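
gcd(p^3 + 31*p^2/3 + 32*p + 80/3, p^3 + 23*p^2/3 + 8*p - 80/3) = p^2 + 9*p + 20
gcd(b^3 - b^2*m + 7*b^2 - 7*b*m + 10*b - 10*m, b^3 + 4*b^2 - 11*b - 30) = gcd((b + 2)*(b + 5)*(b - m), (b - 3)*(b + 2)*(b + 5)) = b^2 + 7*b + 10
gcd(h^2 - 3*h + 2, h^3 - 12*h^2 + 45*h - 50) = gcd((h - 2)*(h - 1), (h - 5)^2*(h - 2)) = h - 2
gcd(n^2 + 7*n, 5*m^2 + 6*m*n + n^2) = 1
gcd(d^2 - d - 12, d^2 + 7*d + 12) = d + 3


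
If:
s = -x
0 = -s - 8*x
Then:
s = 0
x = 0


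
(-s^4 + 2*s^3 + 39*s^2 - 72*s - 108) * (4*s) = -4*s^5 + 8*s^4 + 156*s^3 - 288*s^2 - 432*s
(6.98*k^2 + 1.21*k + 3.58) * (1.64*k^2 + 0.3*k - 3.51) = 11.4472*k^4 + 4.0784*k^3 - 18.2656*k^2 - 3.1731*k - 12.5658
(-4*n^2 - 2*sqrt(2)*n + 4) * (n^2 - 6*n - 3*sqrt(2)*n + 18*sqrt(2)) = -4*n^4 + 10*sqrt(2)*n^3 + 24*n^3 - 60*sqrt(2)*n^2 + 16*n^2 - 96*n - 12*sqrt(2)*n + 72*sqrt(2)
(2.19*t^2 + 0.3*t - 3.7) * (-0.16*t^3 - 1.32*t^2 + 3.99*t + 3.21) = -0.3504*t^5 - 2.9388*t^4 + 8.9341*t^3 + 13.1109*t^2 - 13.8*t - 11.877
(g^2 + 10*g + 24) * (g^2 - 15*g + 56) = g^4 - 5*g^3 - 70*g^2 + 200*g + 1344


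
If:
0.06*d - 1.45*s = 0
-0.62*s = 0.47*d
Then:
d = 0.00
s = 0.00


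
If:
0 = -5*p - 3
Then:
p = -3/5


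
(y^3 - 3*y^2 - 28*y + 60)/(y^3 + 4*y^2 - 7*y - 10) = (y - 6)/(y + 1)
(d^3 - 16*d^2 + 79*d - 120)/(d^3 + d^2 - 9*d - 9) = (d^2 - 13*d + 40)/(d^2 + 4*d + 3)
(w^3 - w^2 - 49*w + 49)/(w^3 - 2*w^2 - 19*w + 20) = (w^2 - 49)/(w^2 - w - 20)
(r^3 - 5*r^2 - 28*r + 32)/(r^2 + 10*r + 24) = (r^2 - 9*r + 8)/(r + 6)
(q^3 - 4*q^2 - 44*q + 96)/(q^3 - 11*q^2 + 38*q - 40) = (q^2 - 2*q - 48)/(q^2 - 9*q + 20)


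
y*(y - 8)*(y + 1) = y^3 - 7*y^2 - 8*y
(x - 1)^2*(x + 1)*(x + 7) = x^4 + 6*x^3 - 8*x^2 - 6*x + 7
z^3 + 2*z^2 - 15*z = z*(z - 3)*(z + 5)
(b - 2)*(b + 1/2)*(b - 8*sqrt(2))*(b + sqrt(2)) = b^4 - 7*sqrt(2)*b^3 - 3*b^3/2 - 17*b^2 + 21*sqrt(2)*b^2/2 + 7*sqrt(2)*b + 24*b + 16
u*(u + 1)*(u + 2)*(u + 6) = u^4 + 9*u^3 + 20*u^2 + 12*u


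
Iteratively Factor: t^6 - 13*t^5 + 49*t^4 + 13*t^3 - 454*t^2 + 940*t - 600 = (t + 3)*(t^5 - 16*t^4 + 97*t^3 - 278*t^2 + 380*t - 200) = (t - 2)*(t + 3)*(t^4 - 14*t^3 + 69*t^2 - 140*t + 100) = (t - 5)*(t - 2)*(t + 3)*(t^3 - 9*t^2 + 24*t - 20) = (t - 5)*(t - 2)^2*(t + 3)*(t^2 - 7*t + 10) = (t - 5)^2*(t - 2)^2*(t + 3)*(t - 2)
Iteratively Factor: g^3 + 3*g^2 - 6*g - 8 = (g + 4)*(g^2 - g - 2) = (g - 2)*(g + 4)*(g + 1)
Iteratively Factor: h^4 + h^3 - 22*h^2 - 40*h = (h - 5)*(h^3 + 6*h^2 + 8*h) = (h - 5)*(h + 2)*(h^2 + 4*h) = (h - 5)*(h + 2)*(h + 4)*(h)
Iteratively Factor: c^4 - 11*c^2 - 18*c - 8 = (c + 1)*(c^3 - c^2 - 10*c - 8) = (c - 4)*(c + 1)*(c^2 + 3*c + 2) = (c - 4)*(c + 1)*(c + 2)*(c + 1)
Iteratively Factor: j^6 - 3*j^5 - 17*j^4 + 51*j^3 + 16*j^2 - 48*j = (j + 4)*(j^5 - 7*j^4 + 11*j^3 + 7*j^2 - 12*j) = (j - 4)*(j + 4)*(j^4 - 3*j^3 - j^2 + 3*j) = (j - 4)*(j - 3)*(j + 4)*(j^3 - j) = (j - 4)*(j - 3)*(j - 1)*(j + 4)*(j^2 + j) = j*(j - 4)*(j - 3)*(j - 1)*(j + 4)*(j + 1)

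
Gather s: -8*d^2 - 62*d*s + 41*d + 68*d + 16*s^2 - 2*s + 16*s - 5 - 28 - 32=-8*d^2 + 109*d + 16*s^2 + s*(14 - 62*d) - 65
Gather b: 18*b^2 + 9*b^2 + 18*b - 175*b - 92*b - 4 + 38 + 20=27*b^2 - 249*b + 54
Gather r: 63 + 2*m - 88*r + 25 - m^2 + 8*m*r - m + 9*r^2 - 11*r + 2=-m^2 + m + 9*r^2 + r*(8*m - 99) + 90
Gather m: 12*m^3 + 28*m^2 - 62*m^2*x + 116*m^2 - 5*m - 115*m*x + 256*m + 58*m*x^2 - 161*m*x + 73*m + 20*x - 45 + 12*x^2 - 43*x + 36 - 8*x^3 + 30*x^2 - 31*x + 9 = 12*m^3 + m^2*(144 - 62*x) + m*(58*x^2 - 276*x + 324) - 8*x^3 + 42*x^2 - 54*x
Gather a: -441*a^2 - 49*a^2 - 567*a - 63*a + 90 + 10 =-490*a^2 - 630*a + 100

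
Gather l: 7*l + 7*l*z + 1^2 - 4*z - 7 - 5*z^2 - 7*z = l*(7*z + 7) - 5*z^2 - 11*z - 6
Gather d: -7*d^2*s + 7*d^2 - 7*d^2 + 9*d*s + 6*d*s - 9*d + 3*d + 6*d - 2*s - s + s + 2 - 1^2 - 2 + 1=-7*d^2*s + 15*d*s - 2*s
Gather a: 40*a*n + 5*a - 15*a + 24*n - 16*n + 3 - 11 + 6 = a*(40*n - 10) + 8*n - 2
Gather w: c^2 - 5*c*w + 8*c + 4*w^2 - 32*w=c^2 + 8*c + 4*w^2 + w*(-5*c - 32)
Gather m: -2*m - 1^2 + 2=1 - 2*m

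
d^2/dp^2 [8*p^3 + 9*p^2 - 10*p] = 48*p + 18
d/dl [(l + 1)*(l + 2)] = 2*l + 3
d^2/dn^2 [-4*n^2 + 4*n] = -8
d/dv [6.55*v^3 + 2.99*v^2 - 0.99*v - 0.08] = 19.65*v^2 + 5.98*v - 0.99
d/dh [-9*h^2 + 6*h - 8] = 6 - 18*h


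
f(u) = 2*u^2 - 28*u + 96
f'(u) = 4*u - 28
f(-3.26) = 208.54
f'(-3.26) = -41.04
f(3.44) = 23.35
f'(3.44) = -14.24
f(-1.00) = 126.00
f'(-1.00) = -32.00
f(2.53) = 37.96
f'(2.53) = -17.88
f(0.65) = 78.64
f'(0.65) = -25.40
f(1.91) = 49.82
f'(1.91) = -20.36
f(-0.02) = 96.56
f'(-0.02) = -28.08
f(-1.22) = 133.14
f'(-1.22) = -32.88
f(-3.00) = 198.00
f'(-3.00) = -40.00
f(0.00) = 96.00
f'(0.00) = -28.00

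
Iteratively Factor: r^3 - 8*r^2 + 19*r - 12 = (r - 1)*(r^2 - 7*r + 12) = (r - 4)*(r - 1)*(r - 3)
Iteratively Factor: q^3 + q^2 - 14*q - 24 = (q + 3)*(q^2 - 2*q - 8) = (q + 2)*(q + 3)*(q - 4)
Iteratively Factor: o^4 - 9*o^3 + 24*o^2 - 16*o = (o - 4)*(o^3 - 5*o^2 + 4*o) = (o - 4)^2*(o^2 - o) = o*(o - 4)^2*(o - 1)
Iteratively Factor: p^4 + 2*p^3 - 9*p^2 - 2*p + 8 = (p + 4)*(p^3 - 2*p^2 - p + 2) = (p + 1)*(p + 4)*(p^2 - 3*p + 2) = (p - 2)*(p + 1)*(p + 4)*(p - 1)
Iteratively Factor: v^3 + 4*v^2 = (v)*(v^2 + 4*v) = v^2*(v + 4)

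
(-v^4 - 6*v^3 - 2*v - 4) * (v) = -v^5 - 6*v^4 - 2*v^2 - 4*v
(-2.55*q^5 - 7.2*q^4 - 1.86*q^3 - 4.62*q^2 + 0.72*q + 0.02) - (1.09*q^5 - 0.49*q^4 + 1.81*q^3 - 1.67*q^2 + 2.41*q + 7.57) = -3.64*q^5 - 6.71*q^4 - 3.67*q^3 - 2.95*q^2 - 1.69*q - 7.55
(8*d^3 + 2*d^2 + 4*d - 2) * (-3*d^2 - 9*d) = -24*d^5 - 78*d^4 - 30*d^3 - 30*d^2 + 18*d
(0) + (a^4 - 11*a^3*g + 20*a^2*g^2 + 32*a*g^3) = a^4 - 11*a^3*g + 20*a^2*g^2 + 32*a*g^3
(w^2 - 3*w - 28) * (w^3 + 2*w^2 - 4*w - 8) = w^5 - w^4 - 38*w^3 - 52*w^2 + 136*w + 224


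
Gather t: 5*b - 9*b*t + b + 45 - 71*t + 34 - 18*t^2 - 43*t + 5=6*b - 18*t^2 + t*(-9*b - 114) + 84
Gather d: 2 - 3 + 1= 0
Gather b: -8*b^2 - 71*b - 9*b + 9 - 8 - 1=-8*b^2 - 80*b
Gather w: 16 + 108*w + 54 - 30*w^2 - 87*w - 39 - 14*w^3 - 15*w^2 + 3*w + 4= -14*w^3 - 45*w^2 + 24*w + 35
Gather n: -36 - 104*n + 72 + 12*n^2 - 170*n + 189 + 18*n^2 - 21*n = 30*n^2 - 295*n + 225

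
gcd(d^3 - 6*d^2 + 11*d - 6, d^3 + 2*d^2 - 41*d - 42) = 1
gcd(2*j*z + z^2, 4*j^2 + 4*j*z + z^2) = 2*j + z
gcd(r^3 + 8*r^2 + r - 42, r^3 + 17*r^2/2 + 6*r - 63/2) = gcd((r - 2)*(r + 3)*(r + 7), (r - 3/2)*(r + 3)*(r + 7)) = r^2 + 10*r + 21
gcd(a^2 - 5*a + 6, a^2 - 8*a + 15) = a - 3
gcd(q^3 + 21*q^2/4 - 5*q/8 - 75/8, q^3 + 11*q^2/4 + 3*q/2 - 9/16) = q + 3/2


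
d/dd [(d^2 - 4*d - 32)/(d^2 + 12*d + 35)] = 2*(8*d^2 + 67*d + 122)/(d^4 + 24*d^3 + 214*d^2 + 840*d + 1225)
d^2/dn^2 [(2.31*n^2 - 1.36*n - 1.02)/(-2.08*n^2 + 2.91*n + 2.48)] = (-16.196128*n^3 - 45.017856*n^2 + 5.049408*n - 20.246484)/(8.998912*n^6 - 37.769472*n^5 + 20.652528*n^4 + 65.423493*n^3 - 24.624168*n^2 - 53.692992*n - 15.252992)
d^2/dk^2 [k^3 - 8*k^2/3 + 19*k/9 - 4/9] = 6*k - 16/3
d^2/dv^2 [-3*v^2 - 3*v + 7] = -6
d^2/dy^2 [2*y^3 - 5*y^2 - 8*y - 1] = 12*y - 10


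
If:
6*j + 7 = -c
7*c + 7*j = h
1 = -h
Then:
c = 43/35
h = -1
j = -48/35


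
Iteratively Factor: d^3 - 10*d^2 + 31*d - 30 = (d - 5)*(d^2 - 5*d + 6) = (d - 5)*(d - 3)*(d - 2)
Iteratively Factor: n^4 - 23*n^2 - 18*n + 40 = (n - 5)*(n^3 + 5*n^2 + 2*n - 8) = (n - 5)*(n + 4)*(n^2 + n - 2) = (n - 5)*(n - 1)*(n + 4)*(n + 2)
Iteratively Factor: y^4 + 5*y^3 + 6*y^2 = (y + 3)*(y^3 + 2*y^2) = y*(y + 3)*(y^2 + 2*y) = y^2*(y + 3)*(y + 2)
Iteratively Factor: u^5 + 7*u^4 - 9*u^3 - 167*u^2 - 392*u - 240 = (u + 4)*(u^4 + 3*u^3 - 21*u^2 - 83*u - 60) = (u + 1)*(u + 4)*(u^3 + 2*u^2 - 23*u - 60) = (u - 5)*(u + 1)*(u + 4)*(u^2 + 7*u + 12) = (u - 5)*(u + 1)*(u + 3)*(u + 4)*(u + 4)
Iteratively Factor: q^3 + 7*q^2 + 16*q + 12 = (q + 2)*(q^2 + 5*q + 6) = (q + 2)^2*(q + 3)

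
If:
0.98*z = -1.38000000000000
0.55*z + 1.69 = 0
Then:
No Solution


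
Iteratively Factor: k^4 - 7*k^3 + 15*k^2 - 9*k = (k)*(k^3 - 7*k^2 + 15*k - 9) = k*(k - 1)*(k^2 - 6*k + 9) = k*(k - 3)*(k - 1)*(k - 3)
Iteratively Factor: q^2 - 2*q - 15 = (q - 5)*(q + 3)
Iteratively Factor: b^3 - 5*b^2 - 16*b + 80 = (b - 4)*(b^2 - b - 20) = (b - 4)*(b + 4)*(b - 5)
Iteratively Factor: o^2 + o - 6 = (o + 3)*(o - 2)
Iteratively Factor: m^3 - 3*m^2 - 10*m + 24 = (m - 2)*(m^2 - m - 12) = (m - 2)*(m + 3)*(m - 4)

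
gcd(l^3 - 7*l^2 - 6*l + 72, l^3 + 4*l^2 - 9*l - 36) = l + 3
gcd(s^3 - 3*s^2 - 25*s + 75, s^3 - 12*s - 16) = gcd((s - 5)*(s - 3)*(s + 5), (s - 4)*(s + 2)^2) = 1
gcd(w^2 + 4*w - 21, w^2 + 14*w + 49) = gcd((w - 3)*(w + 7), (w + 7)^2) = w + 7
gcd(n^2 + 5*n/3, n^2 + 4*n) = n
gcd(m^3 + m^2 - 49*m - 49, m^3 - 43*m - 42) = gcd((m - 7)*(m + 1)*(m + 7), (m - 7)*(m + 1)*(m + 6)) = m^2 - 6*m - 7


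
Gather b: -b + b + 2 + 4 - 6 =0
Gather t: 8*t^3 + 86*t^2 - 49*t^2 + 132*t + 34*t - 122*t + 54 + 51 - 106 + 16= 8*t^3 + 37*t^2 + 44*t + 15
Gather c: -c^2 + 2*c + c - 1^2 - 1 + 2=-c^2 + 3*c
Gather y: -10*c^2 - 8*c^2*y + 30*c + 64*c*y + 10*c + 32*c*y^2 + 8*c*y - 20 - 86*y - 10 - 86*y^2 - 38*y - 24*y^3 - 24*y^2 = -10*c^2 + 40*c - 24*y^3 + y^2*(32*c - 110) + y*(-8*c^2 + 72*c - 124) - 30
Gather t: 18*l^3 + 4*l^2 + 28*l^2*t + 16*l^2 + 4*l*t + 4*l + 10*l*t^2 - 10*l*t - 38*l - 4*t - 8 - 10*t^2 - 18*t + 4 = 18*l^3 + 20*l^2 - 34*l + t^2*(10*l - 10) + t*(28*l^2 - 6*l - 22) - 4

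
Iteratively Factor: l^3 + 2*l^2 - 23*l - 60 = (l + 4)*(l^2 - 2*l - 15) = (l + 3)*(l + 4)*(l - 5)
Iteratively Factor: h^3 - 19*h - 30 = (h + 3)*(h^2 - 3*h - 10) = (h + 2)*(h + 3)*(h - 5)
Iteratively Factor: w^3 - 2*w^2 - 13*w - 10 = (w + 1)*(w^2 - 3*w - 10) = (w - 5)*(w + 1)*(w + 2)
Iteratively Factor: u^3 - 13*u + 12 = (u - 1)*(u^2 + u - 12) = (u - 1)*(u + 4)*(u - 3)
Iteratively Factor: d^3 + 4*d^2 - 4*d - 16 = (d + 2)*(d^2 + 2*d - 8) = (d + 2)*(d + 4)*(d - 2)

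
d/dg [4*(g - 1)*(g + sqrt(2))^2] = 4*(g + sqrt(2))*(3*g - 2 + sqrt(2))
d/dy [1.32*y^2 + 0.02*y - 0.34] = 2.64*y + 0.02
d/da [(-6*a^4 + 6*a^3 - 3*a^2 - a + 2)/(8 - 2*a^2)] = (12*a^5 - 6*a^4 - 96*a^3 + 71*a^2 - 20*a - 4)/(2*(a^4 - 8*a^2 + 16))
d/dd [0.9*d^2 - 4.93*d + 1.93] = 1.8*d - 4.93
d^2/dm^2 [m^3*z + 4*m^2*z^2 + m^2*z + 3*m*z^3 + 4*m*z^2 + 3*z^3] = 2*z*(3*m + 4*z + 1)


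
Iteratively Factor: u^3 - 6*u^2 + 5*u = (u)*(u^2 - 6*u + 5) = u*(u - 5)*(u - 1)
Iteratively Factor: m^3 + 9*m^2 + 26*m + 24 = (m + 3)*(m^2 + 6*m + 8) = (m + 3)*(m + 4)*(m + 2)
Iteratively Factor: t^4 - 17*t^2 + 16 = (t - 4)*(t^3 + 4*t^2 - t - 4) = (t - 4)*(t + 4)*(t^2 - 1) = (t - 4)*(t - 1)*(t + 4)*(t + 1)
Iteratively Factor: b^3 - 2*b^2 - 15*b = (b)*(b^2 - 2*b - 15) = b*(b - 5)*(b + 3)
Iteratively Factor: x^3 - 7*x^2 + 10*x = (x - 2)*(x^2 - 5*x) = x*(x - 2)*(x - 5)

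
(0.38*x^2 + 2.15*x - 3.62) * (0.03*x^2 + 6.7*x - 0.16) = 0.0114*x^4 + 2.6105*x^3 + 14.2356*x^2 - 24.598*x + 0.5792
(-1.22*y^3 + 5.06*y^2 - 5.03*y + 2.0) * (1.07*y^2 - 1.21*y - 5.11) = -1.3054*y^5 + 6.8904*y^4 - 5.2705*y^3 - 17.6303*y^2 + 23.2833*y - 10.22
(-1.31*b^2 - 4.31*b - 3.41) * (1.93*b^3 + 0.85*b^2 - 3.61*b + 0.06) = -2.5283*b^5 - 9.4318*b^4 - 5.5157*b^3 + 12.582*b^2 + 12.0515*b - 0.2046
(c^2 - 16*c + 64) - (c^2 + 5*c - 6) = 70 - 21*c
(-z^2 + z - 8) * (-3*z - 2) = 3*z^3 - z^2 + 22*z + 16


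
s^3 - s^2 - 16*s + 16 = (s - 4)*(s - 1)*(s + 4)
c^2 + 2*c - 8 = (c - 2)*(c + 4)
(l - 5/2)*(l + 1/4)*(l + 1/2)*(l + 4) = l^4 + 9*l^3/4 - 35*l^2/4 - 117*l/16 - 5/4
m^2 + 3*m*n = m*(m + 3*n)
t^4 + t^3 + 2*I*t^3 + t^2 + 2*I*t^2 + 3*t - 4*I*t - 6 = (t - 1)*(t + 2)*(t - I)*(t + 3*I)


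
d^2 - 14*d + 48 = (d - 8)*(d - 6)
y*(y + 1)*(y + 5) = y^3 + 6*y^2 + 5*y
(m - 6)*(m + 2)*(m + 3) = m^3 - m^2 - 24*m - 36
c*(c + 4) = c^2 + 4*c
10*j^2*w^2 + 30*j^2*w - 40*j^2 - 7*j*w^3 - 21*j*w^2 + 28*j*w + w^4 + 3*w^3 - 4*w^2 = (-5*j + w)*(-2*j + w)*(w - 1)*(w + 4)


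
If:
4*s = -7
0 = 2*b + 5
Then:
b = -5/2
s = -7/4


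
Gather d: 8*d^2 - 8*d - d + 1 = 8*d^2 - 9*d + 1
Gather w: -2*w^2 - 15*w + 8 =-2*w^2 - 15*w + 8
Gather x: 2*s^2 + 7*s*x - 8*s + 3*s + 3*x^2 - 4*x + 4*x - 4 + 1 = 2*s^2 + 7*s*x - 5*s + 3*x^2 - 3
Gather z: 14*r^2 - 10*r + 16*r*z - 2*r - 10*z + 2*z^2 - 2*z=14*r^2 - 12*r + 2*z^2 + z*(16*r - 12)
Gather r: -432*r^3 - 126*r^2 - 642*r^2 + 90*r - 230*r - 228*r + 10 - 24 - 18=-432*r^3 - 768*r^2 - 368*r - 32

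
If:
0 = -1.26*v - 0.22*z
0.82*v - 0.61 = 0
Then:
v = 0.74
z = -4.26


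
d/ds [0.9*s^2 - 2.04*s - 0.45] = 1.8*s - 2.04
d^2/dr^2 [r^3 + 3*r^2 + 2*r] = 6*r + 6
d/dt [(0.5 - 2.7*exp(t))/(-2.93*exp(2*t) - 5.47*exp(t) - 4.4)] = (-7.911*exp(2*t) + 2.93*exp(t) + 14.615)*exp(t)/(8.5849*exp(4*t) + 32.0542*exp(3*t) + 55.7049*exp(2*t) + 48.136*exp(t) + 19.36)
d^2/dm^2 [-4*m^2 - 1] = -8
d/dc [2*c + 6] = 2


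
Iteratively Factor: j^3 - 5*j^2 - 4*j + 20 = (j - 2)*(j^2 - 3*j - 10) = (j - 2)*(j + 2)*(j - 5)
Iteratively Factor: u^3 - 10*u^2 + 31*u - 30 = (u - 2)*(u^2 - 8*u + 15) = (u - 5)*(u - 2)*(u - 3)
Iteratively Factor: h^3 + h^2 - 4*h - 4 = (h - 2)*(h^2 + 3*h + 2) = (h - 2)*(h + 2)*(h + 1)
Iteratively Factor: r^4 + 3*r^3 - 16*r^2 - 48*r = (r + 3)*(r^3 - 16*r) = (r + 3)*(r + 4)*(r^2 - 4*r) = r*(r + 3)*(r + 4)*(r - 4)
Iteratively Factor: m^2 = (m)*(m)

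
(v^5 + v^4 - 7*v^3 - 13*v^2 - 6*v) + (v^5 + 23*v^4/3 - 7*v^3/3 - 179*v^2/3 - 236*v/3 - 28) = 2*v^5 + 26*v^4/3 - 28*v^3/3 - 218*v^2/3 - 254*v/3 - 28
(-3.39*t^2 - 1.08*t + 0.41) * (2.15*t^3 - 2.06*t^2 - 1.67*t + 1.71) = -7.2885*t^5 + 4.6614*t^4 + 8.7676*t^3 - 4.8379*t^2 - 2.5315*t + 0.7011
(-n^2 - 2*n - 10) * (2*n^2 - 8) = -2*n^4 - 4*n^3 - 12*n^2 + 16*n + 80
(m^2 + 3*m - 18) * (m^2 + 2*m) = m^4 + 5*m^3 - 12*m^2 - 36*m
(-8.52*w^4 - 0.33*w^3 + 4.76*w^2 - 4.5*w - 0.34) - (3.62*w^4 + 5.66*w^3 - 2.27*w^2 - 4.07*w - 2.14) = -12.14*w^4 - 5.99*w^3 + 7.03*w^2 - 0.43*w + 1.8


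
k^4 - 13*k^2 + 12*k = k*(k - 3)*(k - 1)*(k + 4)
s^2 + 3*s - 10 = (s - 2)*(s + 5)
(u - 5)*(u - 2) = u^2 - 7*u + 10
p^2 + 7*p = p*(p + 7)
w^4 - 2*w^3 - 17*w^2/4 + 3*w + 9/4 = (w - 3)*(w - 1)*(w + 1/2)*(w + 3/2)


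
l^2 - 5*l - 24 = (l - 8)*(l + 3)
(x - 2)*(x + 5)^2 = x^3 + 8*x^2 + 5*x - 50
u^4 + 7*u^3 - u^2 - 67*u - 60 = (u - 3)*(u + 1)*(u + 4)*(u + 5)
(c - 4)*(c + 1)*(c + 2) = c^3 - c^2 - 10*c - 8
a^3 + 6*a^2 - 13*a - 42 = (a - 3)*(a + 2)*(a + 7)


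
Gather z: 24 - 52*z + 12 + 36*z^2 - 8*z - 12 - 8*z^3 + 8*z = -8*z^3 + 36*z^2 - 52*z + 24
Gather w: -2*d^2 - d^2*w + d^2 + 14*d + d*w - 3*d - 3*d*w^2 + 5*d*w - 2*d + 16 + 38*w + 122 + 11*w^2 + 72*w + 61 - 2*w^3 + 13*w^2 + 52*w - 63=-d^2 + 9*d - 2*w^3 + w^2*(24 - 3*d) + w*(-d^2 + 6*d + 162) + 136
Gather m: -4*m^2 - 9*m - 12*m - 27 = -4*m^2 - 21*m - 27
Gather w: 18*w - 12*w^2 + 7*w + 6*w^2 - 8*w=-6*w^2 + 17*w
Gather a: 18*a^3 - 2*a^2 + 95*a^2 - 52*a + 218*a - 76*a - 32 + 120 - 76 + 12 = 18*a^3 + 93*a^2 + 90*a + 24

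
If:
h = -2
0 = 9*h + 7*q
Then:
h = -2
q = 18/7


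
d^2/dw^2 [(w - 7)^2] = 2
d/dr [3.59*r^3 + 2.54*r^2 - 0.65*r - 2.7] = 10.77*r^2 + 5.08*r - 0.65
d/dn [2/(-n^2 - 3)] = 4*n/(n^2 + 3)^2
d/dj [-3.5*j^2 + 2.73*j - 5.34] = 2.73 - 7.0*j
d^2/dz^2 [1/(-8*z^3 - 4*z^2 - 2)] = 2*(-8*z^2*(3*z + 1)^2 + (6*z + 1)*(4*z^3 + 2*z^2 + 1))/(4*z^3 + 2*z^2 + 1)^3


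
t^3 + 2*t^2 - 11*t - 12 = (t - 3)*(t + 1)*(t + 4)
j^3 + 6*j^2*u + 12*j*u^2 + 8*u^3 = (j + 2*u)^3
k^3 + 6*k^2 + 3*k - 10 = (k - 1)*(k + 2)*(k + 5)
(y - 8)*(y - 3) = y^2 - 11*y + 24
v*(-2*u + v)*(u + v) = -2*u^2*v - u*v^2 + v^3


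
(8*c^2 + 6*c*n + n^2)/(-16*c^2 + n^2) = (-2*c - n)/(4*c - n)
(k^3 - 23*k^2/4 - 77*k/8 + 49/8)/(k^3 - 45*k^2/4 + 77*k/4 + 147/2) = (k - 1/2)/(k - 6)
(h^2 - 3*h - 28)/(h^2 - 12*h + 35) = (h + 4)/(h - 5)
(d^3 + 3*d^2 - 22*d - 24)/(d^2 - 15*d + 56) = (d^3 + 3*d^2 - 22*d - 24)/(d^2 - 15*d + 56)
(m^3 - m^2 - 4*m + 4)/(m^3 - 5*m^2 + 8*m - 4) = (m + 2)/(m - 2)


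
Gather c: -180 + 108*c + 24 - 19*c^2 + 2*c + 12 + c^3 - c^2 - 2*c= c^3 - 20*c^2 + 108*c - 144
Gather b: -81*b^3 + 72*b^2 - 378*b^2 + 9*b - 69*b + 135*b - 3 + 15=-81*b^3 - 306*b^2 + 75*b + 12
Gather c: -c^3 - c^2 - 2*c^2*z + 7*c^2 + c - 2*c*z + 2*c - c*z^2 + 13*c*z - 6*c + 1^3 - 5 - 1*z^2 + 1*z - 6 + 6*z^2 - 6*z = -c^3 + c^2*(6 - 2*z) + c*(-z^2 + 11*z - 3) + 5*z^2 - 5*z - 10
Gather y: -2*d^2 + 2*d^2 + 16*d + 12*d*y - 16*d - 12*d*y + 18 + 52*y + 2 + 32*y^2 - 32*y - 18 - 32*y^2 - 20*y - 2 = 0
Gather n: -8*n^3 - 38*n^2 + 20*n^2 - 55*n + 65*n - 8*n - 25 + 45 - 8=-8*n^3 - 18*n^2 + 2*n + 12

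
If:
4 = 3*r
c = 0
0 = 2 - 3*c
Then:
No Solution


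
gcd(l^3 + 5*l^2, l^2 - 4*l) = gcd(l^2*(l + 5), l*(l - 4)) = l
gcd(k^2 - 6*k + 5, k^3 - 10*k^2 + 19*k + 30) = k - 5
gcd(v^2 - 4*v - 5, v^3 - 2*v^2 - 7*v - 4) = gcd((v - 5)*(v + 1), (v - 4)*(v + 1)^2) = v + 1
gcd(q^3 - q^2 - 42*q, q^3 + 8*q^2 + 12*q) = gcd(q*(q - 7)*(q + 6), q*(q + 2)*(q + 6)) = q^2 + 6*q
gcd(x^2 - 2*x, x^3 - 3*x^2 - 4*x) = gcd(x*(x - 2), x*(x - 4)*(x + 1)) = x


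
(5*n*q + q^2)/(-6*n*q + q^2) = (5*n + q)/(-6*n + q)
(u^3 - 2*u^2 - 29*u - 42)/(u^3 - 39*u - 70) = (u + 3)/(u + 5)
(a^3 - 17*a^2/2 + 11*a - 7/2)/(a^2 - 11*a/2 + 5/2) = (a^2 - 8*a + 7)/(a - 5)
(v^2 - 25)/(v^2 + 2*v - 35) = (v + 5)/(v + 7)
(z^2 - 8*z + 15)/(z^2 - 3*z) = (z - 5)/z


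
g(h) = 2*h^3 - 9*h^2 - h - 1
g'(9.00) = 323.00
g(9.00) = 719.00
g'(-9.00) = 647.00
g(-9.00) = -2179.00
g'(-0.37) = 6.48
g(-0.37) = -1.96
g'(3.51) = 9.74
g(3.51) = -28.90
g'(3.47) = 8.79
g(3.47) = -29.27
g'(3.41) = 7.39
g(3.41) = -29.76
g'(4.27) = 31.54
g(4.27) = -13.66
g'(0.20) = -4.36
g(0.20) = -1.54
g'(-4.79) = 222.88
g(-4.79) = -422.51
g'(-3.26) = 121.45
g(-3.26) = -162.68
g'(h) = 6*h^2 - 18*h - 1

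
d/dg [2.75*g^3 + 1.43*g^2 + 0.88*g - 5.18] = 8.25*g^2 + 2.86*g + 0.88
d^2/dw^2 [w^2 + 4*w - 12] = 2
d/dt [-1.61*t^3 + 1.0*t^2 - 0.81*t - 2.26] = -4.83*t^2 + 2.0*t - 0.81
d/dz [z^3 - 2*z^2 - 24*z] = 3*z^2 - 4*z - 24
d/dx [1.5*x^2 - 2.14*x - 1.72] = 3.0*x - 2.14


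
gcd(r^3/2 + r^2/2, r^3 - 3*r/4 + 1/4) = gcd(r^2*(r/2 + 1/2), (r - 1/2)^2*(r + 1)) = r + 1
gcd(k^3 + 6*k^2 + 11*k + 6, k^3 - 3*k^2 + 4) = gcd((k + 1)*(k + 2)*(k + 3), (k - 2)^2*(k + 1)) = k + 1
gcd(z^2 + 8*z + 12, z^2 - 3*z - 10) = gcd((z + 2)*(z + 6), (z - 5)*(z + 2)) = z + 2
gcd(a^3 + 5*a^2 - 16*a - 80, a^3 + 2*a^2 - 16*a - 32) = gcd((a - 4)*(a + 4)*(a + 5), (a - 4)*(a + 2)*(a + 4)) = a^2 - 16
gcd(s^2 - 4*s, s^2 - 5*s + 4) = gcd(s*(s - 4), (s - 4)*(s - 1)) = s - 4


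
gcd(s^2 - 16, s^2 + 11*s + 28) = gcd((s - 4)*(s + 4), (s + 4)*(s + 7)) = s + 4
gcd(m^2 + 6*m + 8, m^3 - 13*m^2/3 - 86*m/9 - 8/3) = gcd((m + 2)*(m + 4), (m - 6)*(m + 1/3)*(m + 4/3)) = 1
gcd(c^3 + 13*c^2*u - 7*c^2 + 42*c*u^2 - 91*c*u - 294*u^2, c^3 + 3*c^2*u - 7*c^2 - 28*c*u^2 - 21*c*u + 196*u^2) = c^2 + 7*c*u - 7*c - 49*u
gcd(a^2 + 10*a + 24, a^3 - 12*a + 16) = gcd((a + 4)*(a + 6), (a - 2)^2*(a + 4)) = a + 4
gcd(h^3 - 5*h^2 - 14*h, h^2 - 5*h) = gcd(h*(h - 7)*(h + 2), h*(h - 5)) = h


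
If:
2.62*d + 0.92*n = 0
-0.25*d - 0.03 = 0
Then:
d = -0.12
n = 0.34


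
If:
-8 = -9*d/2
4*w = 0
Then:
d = 16/9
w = 0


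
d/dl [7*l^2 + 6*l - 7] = 14*l + 6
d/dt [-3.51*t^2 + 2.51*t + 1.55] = 2.51 - 7.02*t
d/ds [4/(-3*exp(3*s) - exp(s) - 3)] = (36*exp(2*s) + 4)*exp(s)/(3*exp(3*s) + exp(s) + 3)^2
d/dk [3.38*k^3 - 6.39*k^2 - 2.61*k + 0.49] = 10.14*k^2 - 12.78*k - 2.61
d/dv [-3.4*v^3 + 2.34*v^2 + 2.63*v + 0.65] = -10.2*v^2 + 4.68*v + 2.63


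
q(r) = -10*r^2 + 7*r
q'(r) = 7 - 20*r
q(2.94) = -65.86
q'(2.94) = -51.80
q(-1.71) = -41.21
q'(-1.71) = 41.20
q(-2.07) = -57.34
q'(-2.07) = 48.40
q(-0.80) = -12.00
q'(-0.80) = 23.00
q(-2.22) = -64.82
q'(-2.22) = 51.40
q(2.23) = -34.12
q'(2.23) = -37.60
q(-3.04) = -113.70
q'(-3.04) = 67.80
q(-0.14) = -1.18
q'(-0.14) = 9.80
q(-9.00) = -873.00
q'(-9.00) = 187.00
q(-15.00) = -2355.00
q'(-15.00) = 307.00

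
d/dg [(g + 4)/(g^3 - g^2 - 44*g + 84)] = (g^3 - g^2 - 44*g + (g + 4)*(-3*g^2 + 2*g + 44) + 84)/(g^3 - g^2 - 44*g + 84)^2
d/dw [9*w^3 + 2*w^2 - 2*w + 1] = 27*w^2 + 4*w - 2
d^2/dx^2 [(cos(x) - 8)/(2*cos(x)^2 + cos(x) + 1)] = (-36*sin(x)^4*cos(x) + 130*sin(x)^4 - 13*sin(x)^2 - 64*cos(x) + 9*cos(3*x) + 2*cos(5*x) - 103)/(-2*sin(x)^2 + cos(x) + 3)^3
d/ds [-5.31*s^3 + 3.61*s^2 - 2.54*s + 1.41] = -15.93*s^2 + 7.22*s - 2.54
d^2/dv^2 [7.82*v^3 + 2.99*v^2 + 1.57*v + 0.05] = 46.92*v + 5.98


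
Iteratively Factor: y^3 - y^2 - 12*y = (y - 4)*(y^2 + 3*y) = (y - 4)*(y + 3)*(y)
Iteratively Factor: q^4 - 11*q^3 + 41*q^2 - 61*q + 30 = (q - 2)*(q^3 - 9*q^2 + 23*q - 15) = (q - 3)*(q - 2)*(q^2 - 6*q + 5) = (q - 3)*(q - 2)*(q - 1)*(q - 5)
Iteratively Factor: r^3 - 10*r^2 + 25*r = (r - 5)*(r^2 - 5*r) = r*(r - 5)*(r - 5)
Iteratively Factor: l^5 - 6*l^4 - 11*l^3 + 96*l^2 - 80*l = (l)*(l^4 - 6*l^3 - 11*l^2 + 96*l - 80) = l*(l + 4)*(l^3 - 10*l^2 + 29*l - 20) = l*(l - 4)*(l + 4)*(l^2 - 6*l + 5) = l*(l - 5)*(l - 4)*(l + 4)*(l - 1)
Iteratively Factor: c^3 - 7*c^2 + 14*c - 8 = (c - 4)*(c^2 - 3*c + 2) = (c - 4)*(c - 2)*(c - 1)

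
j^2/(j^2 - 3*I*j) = j/(j - 3*I)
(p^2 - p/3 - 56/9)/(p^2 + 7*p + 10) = (p^2 - p/3 - 56/9)/(p^2 + 7*p + 10)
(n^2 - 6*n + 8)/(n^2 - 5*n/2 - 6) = 2*(n - 2)/(2*n + 3)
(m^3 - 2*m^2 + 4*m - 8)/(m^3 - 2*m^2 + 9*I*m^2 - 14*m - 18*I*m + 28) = (m - 2*I)/(m + 7*I)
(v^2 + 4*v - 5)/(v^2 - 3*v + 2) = (v + 5)/(v - 2)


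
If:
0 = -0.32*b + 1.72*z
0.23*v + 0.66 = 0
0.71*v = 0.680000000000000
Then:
No Solution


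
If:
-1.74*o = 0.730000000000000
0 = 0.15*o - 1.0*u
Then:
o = -0.42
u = -0.06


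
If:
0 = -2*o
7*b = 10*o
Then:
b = 0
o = 0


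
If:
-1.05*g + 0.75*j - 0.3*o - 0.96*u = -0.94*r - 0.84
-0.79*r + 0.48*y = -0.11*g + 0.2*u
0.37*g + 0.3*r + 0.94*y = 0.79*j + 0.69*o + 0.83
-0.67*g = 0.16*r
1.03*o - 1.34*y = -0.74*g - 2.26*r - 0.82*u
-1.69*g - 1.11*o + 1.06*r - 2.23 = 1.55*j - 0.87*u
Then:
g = 0.08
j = -3.63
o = 0.59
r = -0.34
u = -2.57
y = -1.66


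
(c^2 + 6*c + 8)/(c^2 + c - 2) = (c + 4)/(c - 1)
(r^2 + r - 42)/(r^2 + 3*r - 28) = (r - 6)/(r - 4)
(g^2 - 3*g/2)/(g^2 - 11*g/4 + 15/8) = 4*g/(4*g - 5)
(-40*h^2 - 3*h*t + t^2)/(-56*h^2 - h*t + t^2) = (5*h + t)/(7*h + t)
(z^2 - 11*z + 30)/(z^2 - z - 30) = (z - 5)/(z + 5)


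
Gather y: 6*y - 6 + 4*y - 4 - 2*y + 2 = 8*y - 8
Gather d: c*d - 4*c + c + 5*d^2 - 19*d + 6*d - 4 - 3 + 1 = -3*c + 5*d^2 + d*(c - 13) - 6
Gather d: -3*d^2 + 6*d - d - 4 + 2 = -3*d^2 + 5*d - 2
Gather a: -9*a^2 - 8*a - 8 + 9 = -9*a^2 - 8*a + 1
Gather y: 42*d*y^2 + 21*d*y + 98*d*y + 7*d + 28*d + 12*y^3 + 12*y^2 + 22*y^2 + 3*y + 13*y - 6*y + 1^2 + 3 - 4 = 35*d + 12*y^3 + y^2*(42*d + 34) + y*(119*d + 10)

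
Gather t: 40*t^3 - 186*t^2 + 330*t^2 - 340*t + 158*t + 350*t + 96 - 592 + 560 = 40*t^3 + 144*t^2 + 168*t + 64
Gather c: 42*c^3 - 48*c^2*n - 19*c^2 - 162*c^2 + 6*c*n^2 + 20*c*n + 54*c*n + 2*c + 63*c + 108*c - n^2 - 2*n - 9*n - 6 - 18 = 42*c^3 + c^2*(-48*n - 181) + c*(6*n^2 + 74*n + 173) - n^2 - 11*n - 24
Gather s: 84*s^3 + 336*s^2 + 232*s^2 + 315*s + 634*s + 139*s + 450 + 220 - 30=84*s^3 + 568*s^2 + 1088*s + 640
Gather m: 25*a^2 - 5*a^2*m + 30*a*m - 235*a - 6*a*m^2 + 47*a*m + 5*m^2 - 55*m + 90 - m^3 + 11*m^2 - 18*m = 25*a^2 - 235*a - m^3 + m^2*(16 - 6*a) + m*(-5*a^2 + 77*a - 73) + 90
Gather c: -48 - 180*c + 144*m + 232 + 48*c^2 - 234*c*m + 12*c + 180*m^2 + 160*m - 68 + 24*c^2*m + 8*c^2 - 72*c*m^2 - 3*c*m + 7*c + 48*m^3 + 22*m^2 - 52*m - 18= c^2*(24*m + 56) + c*(-72*m^2 - 237*m - 161) + 48*m^3 + 202*m^2 + 252*m + 98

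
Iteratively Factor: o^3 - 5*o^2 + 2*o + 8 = (o + 1)*(o^2 - 6*o + 8) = (o - 2)*(o + 1)*(o - 4)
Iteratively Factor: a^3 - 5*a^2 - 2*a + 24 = (a - 3)*(a^2 - 2*a - 8) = (a - 4)*(a - 3)*(a + 2)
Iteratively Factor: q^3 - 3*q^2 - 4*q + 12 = (q - 2)*(q^2 - q - 6) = (q - 3)*(q - 2)*(q + 2)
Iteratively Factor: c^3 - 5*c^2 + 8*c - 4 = (c - 2)*(c^2 - 3*c + 2) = (c - 2)*(c - 1)*(c - 2)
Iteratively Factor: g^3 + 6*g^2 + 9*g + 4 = (g + 1)*(g^2 + 5*g + 4) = (g + 1)*(g + 4)*(g + 1)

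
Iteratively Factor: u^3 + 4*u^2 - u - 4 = (u + 1)*(u^2 + 3*u - 4) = (u + 1)*(u + 4)*(u - 1)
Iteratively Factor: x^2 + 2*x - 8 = (x + 4)*(x - 2)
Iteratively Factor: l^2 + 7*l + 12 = (l + 3)*(l + 4)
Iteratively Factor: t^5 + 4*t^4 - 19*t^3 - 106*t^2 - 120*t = (t - 5)*(t^4 + 9*t^3 + 26*t^2 + 24*t) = t*(t - 5)*(t^3 + 9*t^2 + 26*t + 24) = t*(t - 5)*(t + 3)*(t^2 + 6*t + 8) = t*(t - 5)*(t + 3)*(t + 4)*(t + 2)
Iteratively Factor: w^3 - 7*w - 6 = (w - 3)*(w^2 + 3*w + 2) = (w - 3)*(w + 2)*(w + 1)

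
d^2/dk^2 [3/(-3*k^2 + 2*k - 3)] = 6*(9*k^2 - 6*k - 4*(3*k - 1)^2 + 9)/(3*k^2 - 2*k + 3)^3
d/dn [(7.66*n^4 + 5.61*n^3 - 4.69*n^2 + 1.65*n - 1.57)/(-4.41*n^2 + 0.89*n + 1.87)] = (-67.5612*n^5 - 4.28790000000001*n^4 + 67.2826*n^3 + 34.5745*n^2 - 31.388*n + 4.4828)/(19.4481*n^4 - 7.8498*n^3 - 15.7013*n^2 + 3.3286*n + 3.4969)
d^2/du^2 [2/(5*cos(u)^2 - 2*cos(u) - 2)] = (200*sin(u)^4 - 188*sin(u)^2 + 67*cos(u) - 15*cos(3*u) - 68)/(5*sin(u)^2 + 2*cos(u) - 3)^3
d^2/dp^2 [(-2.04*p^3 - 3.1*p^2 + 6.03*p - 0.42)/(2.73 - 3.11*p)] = (39.462168*p^3 - 103.921272*p^2 + 91.223496*p - 48.060474)/(30.080231*p^3 - 79.214499*p^2 + 69.535557*p - 20.346417)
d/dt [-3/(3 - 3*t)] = -1/(t - 1)^2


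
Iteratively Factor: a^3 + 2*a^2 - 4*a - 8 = (a + 2)*(a^2 - 4) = (a + 2)^2*(a - 2)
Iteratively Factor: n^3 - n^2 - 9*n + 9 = (n - 3)*(n^2 + 2*n - 3) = (n - 3)*(n + 3)*(n - 1)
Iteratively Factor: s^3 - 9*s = (s)*(s^2 - 9) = s*(s + 3)*(s - 3)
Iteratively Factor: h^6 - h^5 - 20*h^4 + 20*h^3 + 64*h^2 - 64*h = (h)*(h^5 - h^4 - 20*h^3 + 20*h^2 + 64*h - 64) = h*(h - 1)*(h^4 - 20*h^2 + 64) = h*(h - 1)*(h + 4)*(h^3 - 4*h^2 - 4*h + 16) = h*(h - 4)*(h - 1)*(h + 4)*(h^2 - 4) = h*(h - 4)*(h - 1)*(h + 2)*(h + 4)*(h - 2)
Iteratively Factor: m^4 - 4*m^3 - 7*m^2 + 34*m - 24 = (m + 3)*(m^3 - 7*m^2 + 14*m - 8) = (m - 4)*(m + 3)*(m^2 - 3*m + 2) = (m - 4)*(m - 2)*(m + 3)*(m - 1)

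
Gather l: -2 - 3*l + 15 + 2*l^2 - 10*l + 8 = 2*l^2 - 13*l + 21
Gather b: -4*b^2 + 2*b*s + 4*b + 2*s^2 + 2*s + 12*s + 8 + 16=-4*b^2 + b*(2*s + 4) + 2*s^2 + 14*s + 24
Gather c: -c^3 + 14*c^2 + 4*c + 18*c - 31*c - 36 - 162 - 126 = -c^3 + 14*c^2 - 9*c - 324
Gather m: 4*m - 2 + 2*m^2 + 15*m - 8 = 2*m^2 + 19*m - 10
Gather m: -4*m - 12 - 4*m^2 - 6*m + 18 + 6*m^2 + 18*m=2*m^2 + 8*m + 6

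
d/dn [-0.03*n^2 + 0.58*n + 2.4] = 0.58 - 0.06*n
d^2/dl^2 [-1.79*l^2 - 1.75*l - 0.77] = -3.58000000000000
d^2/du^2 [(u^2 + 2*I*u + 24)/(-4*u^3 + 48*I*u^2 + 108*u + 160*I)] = (-u^6 - 6*I*u^5 - 297*u^4 + 2582*I*u^3 + 11352*u^2 - 29088*I*u - 29576)/(2*(u^9 - 36*I*u^8 - 513*u^7 + 3552*I*u^6 + 10971*u^5 - 2484*I*u^4 + 53277*u^3 - 29880*I*u^2 + 129600*u + 64000*I))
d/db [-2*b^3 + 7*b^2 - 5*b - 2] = -6*b^2 + 14*b - 5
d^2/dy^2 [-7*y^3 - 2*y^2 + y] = -42*y - 4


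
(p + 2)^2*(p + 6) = p^3 + 10*p^2 + 28*p + 24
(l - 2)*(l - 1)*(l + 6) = l^3 + 3*l^2 - 16*l + 12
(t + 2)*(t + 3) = t^2 + 5*t + 6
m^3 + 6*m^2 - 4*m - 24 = (m - 2)*(m + 2)*(m + 6)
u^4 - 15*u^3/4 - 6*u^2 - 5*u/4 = u*(u - 5)*(u + 1/4)*(u + 1)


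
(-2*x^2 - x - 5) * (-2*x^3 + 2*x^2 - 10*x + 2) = 4*x^5 - 2*x^4 + 28*x^3 - 4*x^2 + 48*x - 10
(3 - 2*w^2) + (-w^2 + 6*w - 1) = -3*w^2 + 6*w + 2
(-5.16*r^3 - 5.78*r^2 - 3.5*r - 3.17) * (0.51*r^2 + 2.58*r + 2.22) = -2.6316*r^5 - 16.2606*r^4 - 28.1526*r^3 - 23.4783*r^2 - 15.9486*r - 7.0374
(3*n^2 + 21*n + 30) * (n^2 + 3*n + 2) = 3*n^4 + 30*n^3 + 99*n^2 + 132*n + 60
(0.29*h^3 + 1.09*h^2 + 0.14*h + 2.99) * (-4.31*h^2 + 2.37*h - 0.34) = -1.2499*h^5 - 4.0106*h^4 + 1.8813*h^3 - 12.9257*h^2 + 7.0387*h - 1.0166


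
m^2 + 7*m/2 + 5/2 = (m + 1)*(m + 5/2)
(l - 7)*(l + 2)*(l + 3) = l^3 - 2*l^2 - 29*l - 42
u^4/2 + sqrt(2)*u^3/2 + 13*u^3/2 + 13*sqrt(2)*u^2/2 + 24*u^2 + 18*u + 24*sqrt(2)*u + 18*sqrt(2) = (u + 6)^2*(sqrt(2)*u/2 + 1)*(sqrt(2)*u/2 + sqrt(2)/2)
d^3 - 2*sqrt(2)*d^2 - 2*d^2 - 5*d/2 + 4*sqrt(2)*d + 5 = (d - 2)*(d - 5*sqrt(2)/2)*(d + sqrt(2)/2)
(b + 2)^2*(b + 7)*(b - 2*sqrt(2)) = b^4 - 2*sqrt(2)*b^3 + 11*b^3 - 22*sqrt(2)*b^2 + 32*b^2 - 64*sqrt(2)*b + 28*b - 56*sqrt(2)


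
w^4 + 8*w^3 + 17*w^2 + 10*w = w*(w + 1)*(w + 2)*(w + 5)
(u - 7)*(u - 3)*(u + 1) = u^3 - 9*u^2 + 11*u + 21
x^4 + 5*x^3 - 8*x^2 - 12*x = x*(x - 2)*(x + 1)*(x + 6)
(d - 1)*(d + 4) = d^2 + 3*d - 4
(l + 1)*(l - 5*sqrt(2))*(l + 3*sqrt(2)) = l^3 - 2*sqrt(2)*l^2 + l^2 - 30*l - 2*sqrt(2)*l - 30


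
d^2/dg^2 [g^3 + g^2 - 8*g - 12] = 6*g + 2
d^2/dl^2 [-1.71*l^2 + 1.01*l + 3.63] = -3.42000000000000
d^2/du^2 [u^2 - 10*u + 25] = 2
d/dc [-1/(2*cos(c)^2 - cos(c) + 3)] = (1 - 4*cos(c))*sin(c)/(-cos(c) + cos(2*c) + 4)^2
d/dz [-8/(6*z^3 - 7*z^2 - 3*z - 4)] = 8*(18*z^2 - 14*z - 3)/(-6*z^3 + 7*z^2 + 3*z + 4)^2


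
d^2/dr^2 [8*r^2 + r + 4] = 16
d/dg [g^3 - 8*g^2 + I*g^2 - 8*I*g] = 3*g^2 + 2*g*(-8 + I) - 8*I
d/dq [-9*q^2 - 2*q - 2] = -18*q - 2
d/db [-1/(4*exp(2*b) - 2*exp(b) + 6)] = (4*exp(b) - 1)*exp(b)/(2*(2*exp(2*b) - exp(b) + 3)^2)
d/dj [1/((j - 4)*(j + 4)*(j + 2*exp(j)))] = ((j - 4)*(j + 4)*(-2*exp(j) - 1) - (j - 4)*(j + 2*exp(j)) - (j + 4)*(j + 2*exp(j)))/((j - 4)^2*(j + 4)^2*(j + 2*exp(j))^2)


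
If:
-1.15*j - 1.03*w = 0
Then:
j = -0.895652173913044*w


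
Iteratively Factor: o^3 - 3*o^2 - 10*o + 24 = (o - 2)*(o^2 - o - 12) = (o - 4)*(o - 2)*(o + 3)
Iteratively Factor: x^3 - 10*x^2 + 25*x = (x)*(x^2 - 10*x + 25) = x*(x - 5)*(x - 5)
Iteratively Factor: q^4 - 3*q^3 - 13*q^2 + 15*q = (q + 3)*(q^3 - 6*q^2 + 5*q) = (q - 5)*(q + 3)*(q^2 - q) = q*(q - 5)*(q + 3)*(q - 1)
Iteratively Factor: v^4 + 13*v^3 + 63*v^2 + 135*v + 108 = (v + 4)*(v^3 + 9*v^2 + 27*v + 27) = (v + 3)*(v + 4)*(v^2 + 6*v + 9) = (v + 3)^2*(v + 4)*(v + 3)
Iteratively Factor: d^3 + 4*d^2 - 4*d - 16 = (d + 4)*(d^2 - 4) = (d + 2)*(d + 4)*(d - 2)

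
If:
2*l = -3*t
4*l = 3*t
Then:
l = 0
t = 0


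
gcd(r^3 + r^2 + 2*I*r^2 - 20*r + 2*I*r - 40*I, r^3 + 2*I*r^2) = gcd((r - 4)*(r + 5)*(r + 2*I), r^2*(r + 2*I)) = r + 2*I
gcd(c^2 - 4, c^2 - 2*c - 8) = c + 2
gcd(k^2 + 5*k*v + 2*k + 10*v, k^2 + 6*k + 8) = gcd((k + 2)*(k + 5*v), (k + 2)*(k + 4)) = k + 2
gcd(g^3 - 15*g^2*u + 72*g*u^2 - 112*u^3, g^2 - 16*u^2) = -g + 4*u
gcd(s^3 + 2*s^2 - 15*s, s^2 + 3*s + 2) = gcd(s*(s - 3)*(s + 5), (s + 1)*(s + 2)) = 1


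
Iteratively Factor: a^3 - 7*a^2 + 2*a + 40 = (a - 5)*(a^2 - 2*a - 8) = (a - 5)*(a - 4)*(a + 2)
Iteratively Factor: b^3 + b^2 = (b + 1)*(b^2) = b*(b + 1)*(b)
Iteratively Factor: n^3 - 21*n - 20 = (n + 4)*(n^2 - 4*n - 5) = (n - 5)*(n + 4)*(n + 1)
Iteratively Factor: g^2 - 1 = (g - 1)*(g + 1)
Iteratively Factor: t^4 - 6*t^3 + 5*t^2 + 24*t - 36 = (t - 2)*(t^3 - 4*t^2 - 3*t + 18) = (t - 3)*(t - 2)*(t^2 - t - 6) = (t - 3)*(t - 2)*(t + 2)*(t - 3)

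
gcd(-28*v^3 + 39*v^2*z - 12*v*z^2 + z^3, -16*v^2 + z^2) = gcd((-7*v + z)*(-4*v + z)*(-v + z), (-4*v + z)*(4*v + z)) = -4*v + z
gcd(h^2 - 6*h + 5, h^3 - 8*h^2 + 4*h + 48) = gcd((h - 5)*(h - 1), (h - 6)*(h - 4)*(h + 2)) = 1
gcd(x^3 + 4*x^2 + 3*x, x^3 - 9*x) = x^2 + 3*x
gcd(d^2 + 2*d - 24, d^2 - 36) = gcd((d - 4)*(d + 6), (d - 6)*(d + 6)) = d + 6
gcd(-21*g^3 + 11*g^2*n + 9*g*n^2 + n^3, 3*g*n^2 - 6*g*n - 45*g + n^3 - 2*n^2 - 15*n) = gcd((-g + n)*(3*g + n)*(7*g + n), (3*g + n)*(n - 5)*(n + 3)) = 3*g + n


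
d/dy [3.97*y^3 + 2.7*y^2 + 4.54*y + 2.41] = 11.91*y^2 + 5.4*y + 4.54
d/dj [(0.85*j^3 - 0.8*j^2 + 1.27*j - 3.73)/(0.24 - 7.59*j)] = (-12.903*j^3 + 6.684*j^2 - 0.384*j - 28.0059)/(57.6081*j^2 - 3.6432*j + 0.0576)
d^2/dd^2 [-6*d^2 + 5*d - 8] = -12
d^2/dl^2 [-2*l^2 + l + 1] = -4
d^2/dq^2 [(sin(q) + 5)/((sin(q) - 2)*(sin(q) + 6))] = (-sin(q)^5 - 16*sin(q)^4 - 130*sin(q)^3 - 338*sin(q)^2 - 192*sin(q) + 376)/((sin(q) - 2)^3*(sin(q) + 6)^3)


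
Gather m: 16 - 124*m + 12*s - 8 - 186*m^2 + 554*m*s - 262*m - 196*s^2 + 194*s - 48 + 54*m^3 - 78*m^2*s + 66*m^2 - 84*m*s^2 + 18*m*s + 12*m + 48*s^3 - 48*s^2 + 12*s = 54*m^3 + m^2*(-78*s - 120) + m*(-84*s^2 + 572*s - 374) + 48*s^3 - 244*s^2 + 218*s - 40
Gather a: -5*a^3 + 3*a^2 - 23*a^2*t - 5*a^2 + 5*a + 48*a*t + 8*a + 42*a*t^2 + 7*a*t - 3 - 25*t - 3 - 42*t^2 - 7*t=-5*a^3 + a^2*(-23*t - 2) + a*(42*t^2 + 55*t + 13) - 42*t^2 - 32*t - 6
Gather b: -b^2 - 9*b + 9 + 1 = -b^2 - 9*b + 10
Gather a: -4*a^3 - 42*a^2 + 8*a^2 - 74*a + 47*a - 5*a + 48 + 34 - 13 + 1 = -4*a^3 - 34*a^2 - 32*a + 70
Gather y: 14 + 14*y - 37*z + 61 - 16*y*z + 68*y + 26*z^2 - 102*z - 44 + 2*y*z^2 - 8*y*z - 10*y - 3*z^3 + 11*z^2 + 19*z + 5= y*(2*z^2 - 24*z + 72) - 3*z^3 + 37*z^2 - 120*z + 36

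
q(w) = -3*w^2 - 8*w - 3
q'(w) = -6*w - 8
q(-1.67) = 1.99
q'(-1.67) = 2.02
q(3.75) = -75.19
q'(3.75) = -30.50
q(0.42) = -6.89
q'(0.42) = -10.52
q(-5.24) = -43.45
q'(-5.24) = 23.44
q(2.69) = -46.23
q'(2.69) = -24.14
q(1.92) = -29.42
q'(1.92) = -19.52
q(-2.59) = -2.40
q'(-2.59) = 7.54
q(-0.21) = -1.45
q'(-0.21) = -6.74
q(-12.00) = -339.00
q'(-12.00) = 64.00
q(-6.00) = -63.00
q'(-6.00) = 28.00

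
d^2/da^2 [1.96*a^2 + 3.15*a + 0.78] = 3.92000000000000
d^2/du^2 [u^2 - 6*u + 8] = 2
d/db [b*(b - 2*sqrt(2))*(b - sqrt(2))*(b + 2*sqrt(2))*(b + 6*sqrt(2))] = 5*b^4 + 20*sqrt(2)*b^3 - 60*b^2 - 80*sqrt(2)*b + 96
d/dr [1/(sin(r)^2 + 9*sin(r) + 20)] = -(2*sin(r) + 9)*cos(r)/(sin(r)^2 + 9*sin(r) + 20)^2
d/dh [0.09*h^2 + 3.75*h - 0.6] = 0.18*h + 3.75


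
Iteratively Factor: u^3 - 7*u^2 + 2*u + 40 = (u - 5)*(u^2 - 2*u - 8) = (u - 5)*(u - 4)*(u + 2)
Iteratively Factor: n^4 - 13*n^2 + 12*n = (n)*(n^3 - 13*n + 12) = n*(n - 3)*(n^2 + 3*n - 4) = n*(n - 3)*(n - 1)*(n + 4)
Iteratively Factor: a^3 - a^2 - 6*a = (a - 3)*(a^2 + 2*a) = a*(a - 3)*(a + 2)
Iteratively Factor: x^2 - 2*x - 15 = (x - 5)*(x + 3)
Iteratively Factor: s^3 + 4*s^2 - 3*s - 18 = (s + 3)*(s^2 + s - 6) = (s + 3)^2*(s - 2)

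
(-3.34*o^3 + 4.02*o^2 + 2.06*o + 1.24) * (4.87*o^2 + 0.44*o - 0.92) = -16.2658*o^5 + 18.1078*o^4 + 14.8738*o^3 + 3.2468*o^2 - 1.3496*o - 1.1408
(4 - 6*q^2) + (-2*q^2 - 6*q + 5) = -8*q^2 - 6*q + 9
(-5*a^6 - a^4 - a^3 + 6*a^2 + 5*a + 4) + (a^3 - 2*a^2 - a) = -5*a^6 - a^4 + 4*a^2 + 4*a + 4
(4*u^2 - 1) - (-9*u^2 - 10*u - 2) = 13*u^2 + 10*u + 1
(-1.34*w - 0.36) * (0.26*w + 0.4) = -0.3484*w^2 - 0.6296*w - 0.144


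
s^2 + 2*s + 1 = (s + 1)^2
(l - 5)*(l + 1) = l^2 - 4*l - 5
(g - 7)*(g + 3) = g^2 - 4*g - 21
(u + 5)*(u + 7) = u^2 + 12*u + 35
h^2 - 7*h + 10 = (h - 5)*(h - 2)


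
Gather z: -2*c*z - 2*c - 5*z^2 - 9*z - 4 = -2*c - 5*z^2 + z*(-2*c - 9) - 4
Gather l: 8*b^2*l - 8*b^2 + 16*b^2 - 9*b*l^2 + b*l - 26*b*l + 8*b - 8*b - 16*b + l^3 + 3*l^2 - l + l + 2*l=8*b^2 - 16*b + l^3 + l^2*(3 - 9*b) + l*(8*b^2 - 25*b + 2)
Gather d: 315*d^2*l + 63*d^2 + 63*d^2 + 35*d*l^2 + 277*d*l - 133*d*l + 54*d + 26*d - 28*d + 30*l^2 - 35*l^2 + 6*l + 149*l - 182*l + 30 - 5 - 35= d^2*(315*l + 126) + d*(35*l^2 + 144*l + 52) - 5*l^2 - 27*l - 10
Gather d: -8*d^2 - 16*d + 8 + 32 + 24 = -8*d^2 - 16*d + 64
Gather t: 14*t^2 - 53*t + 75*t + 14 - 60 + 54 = 14*t^2 + 22*t + 8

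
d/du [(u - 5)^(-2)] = -2/(u - 5)^3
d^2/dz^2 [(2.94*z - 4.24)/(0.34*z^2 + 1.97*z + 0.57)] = ((0.68*z + 1.97)*(1.36*z + 3.94)*(2.94*z - 4.24) - (5.9976*z + 8.7004)*(0.34*z^2 + 1.97*z + 0.57))/(0.34*z^2 + 1.97*z + 0.57)^3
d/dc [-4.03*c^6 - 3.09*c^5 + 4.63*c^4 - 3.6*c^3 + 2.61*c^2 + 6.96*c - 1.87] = -24.18*c^5 - 15.45*c^4 + 18.52*c^3 - 10.8*c^2 + 5.22*c + 6.96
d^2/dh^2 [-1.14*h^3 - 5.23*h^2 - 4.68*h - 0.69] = -6.84*h - 10.46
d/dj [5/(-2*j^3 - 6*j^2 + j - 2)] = 5*(6*j^2 + 12*j - 1)/(2*j^3 + 6*j^2 - j + 2)^2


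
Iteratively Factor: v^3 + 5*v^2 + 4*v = (v + 1)*(v^2 + 4*v) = (v + 1)*(v + 4)*(v)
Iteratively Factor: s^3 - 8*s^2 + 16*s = (s - 4)*(s^2 - 4*s) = s*(s - 4)*(s - 4)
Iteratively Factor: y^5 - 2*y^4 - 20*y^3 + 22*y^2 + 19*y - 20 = (y - 5)*(y^4 + 3*y^3 - 5*y^2 - 3*y + 4) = (y - 5)*(y + 1)*(y^3 + 2*y^2 - 7*y + 4) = (y - 5)*(y - 1)*(y + 1)*(y^2 + 3*y - 4) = (y - 5)*(y - 1)^2*(y + 1)*(y + 4)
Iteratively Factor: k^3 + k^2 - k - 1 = (k - 1)*(k^2 + 2*k + 1) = (k - 1)*(k + 1)*(k + 1)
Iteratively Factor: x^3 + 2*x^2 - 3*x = (x)*(x^2 + 2*x - 3) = x*(x - 1)*(x + 3)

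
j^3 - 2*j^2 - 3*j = j*(j - 3)*(j + 1)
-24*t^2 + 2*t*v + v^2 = (-4*t + v)*(6*t + v)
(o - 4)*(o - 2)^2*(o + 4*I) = o^4 - 8*o^3 + 4*I*o^3 + 20*o^2 - 32*I*o^2 - 16*o + 80*I*o - 64*I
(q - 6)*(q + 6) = q^2 - 36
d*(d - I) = d^2 - I*d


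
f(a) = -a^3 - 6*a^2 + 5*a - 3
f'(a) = -3*a^2 - 12*a + 5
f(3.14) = -77.42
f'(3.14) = -62.26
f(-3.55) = -51.63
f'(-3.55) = 9.79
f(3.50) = -101.88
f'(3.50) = -73.75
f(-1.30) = -17.44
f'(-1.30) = 15.53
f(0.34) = -2.03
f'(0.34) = 0.57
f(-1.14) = -15.02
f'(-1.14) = 14.78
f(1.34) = -9.48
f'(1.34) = -16.47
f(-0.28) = -4.85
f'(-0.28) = 8.12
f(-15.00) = 1947.00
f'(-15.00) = -490.00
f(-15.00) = 1947.00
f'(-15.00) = -490.00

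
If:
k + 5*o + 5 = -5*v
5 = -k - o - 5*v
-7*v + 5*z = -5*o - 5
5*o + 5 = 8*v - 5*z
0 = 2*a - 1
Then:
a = 1/2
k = -5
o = 0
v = 0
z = -1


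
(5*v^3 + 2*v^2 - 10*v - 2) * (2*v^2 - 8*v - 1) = 10*v^5 - 36*v^4 - 41*v^3 + 74*v^2 + 26*v + 2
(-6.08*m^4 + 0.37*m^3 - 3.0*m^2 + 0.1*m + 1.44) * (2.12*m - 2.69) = -12.8896*m^5 + 17.1396*m^4 - 7.3553*m^3 + 8.282*m^2 + 2.7838*m - 3.8736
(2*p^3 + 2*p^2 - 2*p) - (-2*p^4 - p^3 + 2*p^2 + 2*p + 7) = 2*p^4 + 3*p^3 - 4*p - 7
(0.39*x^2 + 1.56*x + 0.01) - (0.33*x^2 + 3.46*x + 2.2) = 0.06*x^2 - 1.9*x - 2.19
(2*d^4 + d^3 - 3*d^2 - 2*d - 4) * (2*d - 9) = 4*d^5 - 16*d^4 - 15*d^3 + 23*d^2 + 10*d + 36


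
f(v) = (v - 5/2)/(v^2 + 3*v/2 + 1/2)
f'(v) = (-2*v - 3/2)*(v - 5/2)/(v^2 + 3*v/2 + 1/2)^2 + 1/(v^2 + 3*v/2 + 1/2) = (-4*v^2 + 20*v + 17)/(4*v^4 + 12*v^3 + 13*v^2 + 6*v + 1)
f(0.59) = -1.10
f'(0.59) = 2.28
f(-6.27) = -0.29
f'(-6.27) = -0.07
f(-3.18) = -0.97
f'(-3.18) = -0.64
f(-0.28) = -17.55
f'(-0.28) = 110.46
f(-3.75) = -0.70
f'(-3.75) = -0.36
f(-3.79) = -0.69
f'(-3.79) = -0.34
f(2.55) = 0.00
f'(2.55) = 0.09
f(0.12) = -3.43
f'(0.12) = 10.03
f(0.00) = -5.00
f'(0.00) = 17.00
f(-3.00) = -1.10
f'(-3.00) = -0.79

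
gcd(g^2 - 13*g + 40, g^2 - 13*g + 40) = g^2 - 13*g + 40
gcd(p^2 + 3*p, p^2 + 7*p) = p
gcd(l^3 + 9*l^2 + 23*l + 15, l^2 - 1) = l + 1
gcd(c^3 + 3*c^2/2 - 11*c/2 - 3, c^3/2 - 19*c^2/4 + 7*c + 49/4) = 1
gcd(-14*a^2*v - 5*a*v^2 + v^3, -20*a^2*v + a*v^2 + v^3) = v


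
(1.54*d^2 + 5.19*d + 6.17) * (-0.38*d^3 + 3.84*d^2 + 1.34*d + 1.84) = -0.5852*d^5 + 3.9414*d^4 + 19.6486*d^3 + 33.481*d^2 + 17.8174*d + 11.3528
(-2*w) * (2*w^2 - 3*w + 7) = -4*w^3 + 6*w^2 - 14*w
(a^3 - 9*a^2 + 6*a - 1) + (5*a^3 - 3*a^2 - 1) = 6*a^3 - 12*a^2 + 6*a - 2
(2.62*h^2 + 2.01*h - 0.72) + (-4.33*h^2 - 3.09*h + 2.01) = -1.71*h^2 - 1.08*h + 1.29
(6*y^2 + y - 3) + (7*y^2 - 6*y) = 13*y^2 - 5*y - 3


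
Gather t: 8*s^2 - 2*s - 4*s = 8*s^2 - 6*s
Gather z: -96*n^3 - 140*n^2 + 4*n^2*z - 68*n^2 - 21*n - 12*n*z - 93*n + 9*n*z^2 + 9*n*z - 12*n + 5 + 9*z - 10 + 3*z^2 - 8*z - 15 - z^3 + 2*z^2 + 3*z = -96*n^3 - 208*n^2 - 126*n - z^3 + z^2*(9*n + 5) + z*(4*n^2 - 3*n + 4) - 20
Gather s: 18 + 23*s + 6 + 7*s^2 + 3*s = 7*s^2 + 26*s + 24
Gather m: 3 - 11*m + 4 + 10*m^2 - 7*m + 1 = 10*m^2 - 18*m + 8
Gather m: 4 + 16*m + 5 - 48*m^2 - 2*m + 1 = -48*m^2 + 14*m + 10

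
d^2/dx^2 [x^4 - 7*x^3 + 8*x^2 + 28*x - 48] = 12*x^2 - 42*x + 16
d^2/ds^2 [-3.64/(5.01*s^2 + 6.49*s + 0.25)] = (182.728728*s^2 + 236.708472*s - 3.64*(10.02*s + 6.49)*(20.04*s + 12.98) + 9.1182)/(5.01*s^2 + 6.49*s + 0.25)^3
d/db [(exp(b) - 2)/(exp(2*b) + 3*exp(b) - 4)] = (-exp(2*b) + 4*exp(b) + 2)*exp(b)/(exp(4*b) + 6*exp(3*b) + exp(2*b) - 24*exp(b) + 16)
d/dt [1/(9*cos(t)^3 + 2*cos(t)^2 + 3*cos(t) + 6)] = (27*cos(t)^2 + 4*cos(t) + 3)*sin(t)/(9*cos(t)^3 + 2*cos(t)^2 + 3*cos(t) + 6)^2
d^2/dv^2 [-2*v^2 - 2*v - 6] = -4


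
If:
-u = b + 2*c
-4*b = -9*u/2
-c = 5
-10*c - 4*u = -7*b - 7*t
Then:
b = 90/17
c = -5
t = -1160/119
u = 80/17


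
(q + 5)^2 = q^2 + 10*q + 25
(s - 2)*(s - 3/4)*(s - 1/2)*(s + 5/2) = s^4 - 3*s^3/4 - 21*s^2/4 + 103*s/16 - 15/8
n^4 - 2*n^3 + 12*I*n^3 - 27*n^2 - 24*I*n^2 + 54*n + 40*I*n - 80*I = (n - 2)*(n - I)*(n + 5*I)*(n + 8*I)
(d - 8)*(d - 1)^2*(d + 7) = d^4 - 3*d^3 - 53*d^2 + 111*d - 56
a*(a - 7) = a^2 - 7*a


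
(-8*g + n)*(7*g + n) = -56*g^2 - g*n + n^2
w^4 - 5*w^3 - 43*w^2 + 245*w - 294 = (w - 7)*(w - 3)*(w - 2)*(w + 7)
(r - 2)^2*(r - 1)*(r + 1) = r^4 - 4*r^3 + 3*r^2 + 4*r - 4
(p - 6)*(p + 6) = p^2 - 36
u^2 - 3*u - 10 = (u - 5)*(u + 2)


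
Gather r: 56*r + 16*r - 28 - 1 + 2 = 72*r - 27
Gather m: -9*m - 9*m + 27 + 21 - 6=42 - 18*m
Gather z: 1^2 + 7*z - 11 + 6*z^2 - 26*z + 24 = 6*z^2 - 19*z + 14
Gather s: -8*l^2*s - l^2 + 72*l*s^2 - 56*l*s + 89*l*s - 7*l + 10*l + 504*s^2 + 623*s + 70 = -l^2 + 3*l + s^2*(72*l + 504) + s*(-8*l^2 + 33*l + 623) + 70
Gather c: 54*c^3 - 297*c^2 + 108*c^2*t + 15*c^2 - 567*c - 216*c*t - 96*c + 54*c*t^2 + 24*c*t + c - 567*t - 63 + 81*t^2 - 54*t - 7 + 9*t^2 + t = 54*c^3 + c^2*(108*t - 282) + c*(54*t^2 - 192*t - 662) + 90*t^2 - 620*t - 70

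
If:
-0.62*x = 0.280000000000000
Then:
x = -0.45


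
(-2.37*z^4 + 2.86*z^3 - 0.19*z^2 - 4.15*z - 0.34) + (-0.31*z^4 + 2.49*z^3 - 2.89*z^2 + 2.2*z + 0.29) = -2.68*z^4 + 5.35*z^3 - 3.08*z^2 - 1.95*z - 0.05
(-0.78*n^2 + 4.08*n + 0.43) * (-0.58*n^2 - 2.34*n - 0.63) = 0.4524*n^4 - 0.5412*n^3 - 9.3052*n^2 - 3.5766*n - 0.2709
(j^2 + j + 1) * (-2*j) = -2*j^3 - 2*j^2 - 2*j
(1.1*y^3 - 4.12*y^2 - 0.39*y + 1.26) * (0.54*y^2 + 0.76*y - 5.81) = 0.594*y^5 - 1.3888*y^4 - 9.7328*y^3 + 24.3212*y^2 + 3.2235*y - 7.3206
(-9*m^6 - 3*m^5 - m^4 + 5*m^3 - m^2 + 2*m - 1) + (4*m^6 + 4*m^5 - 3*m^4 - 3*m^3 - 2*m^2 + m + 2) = -5*m^6 + m^5 - 4*m^4 + 2*m^3 - 3*m^2 + 3*m + 1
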